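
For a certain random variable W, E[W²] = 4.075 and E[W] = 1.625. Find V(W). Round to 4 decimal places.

V(W) = 4.075 − (1.625)² = 1.434375

1.4344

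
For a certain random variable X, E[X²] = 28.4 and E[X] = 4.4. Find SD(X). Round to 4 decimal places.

Var(X) = 28.4 − (4.4)² = 9.04
SD(X) = √9.04 ≈ 3.0067

3.0067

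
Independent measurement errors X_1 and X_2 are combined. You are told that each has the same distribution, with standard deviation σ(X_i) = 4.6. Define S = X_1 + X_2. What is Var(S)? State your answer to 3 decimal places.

Var(X_i) = (4.6)² = 21.16
By independence, Var(S) = (1)²Var(X_1) + (1)²Var(X_2)
= (1)²·21.16 + (1)²·21.16 = 42.32

42.320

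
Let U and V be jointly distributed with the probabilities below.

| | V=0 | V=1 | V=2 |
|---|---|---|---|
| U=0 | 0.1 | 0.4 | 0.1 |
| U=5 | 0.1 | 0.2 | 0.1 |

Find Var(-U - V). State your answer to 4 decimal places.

E[U] = 2,  E[V] = 1,  E[UV] = 2
Var(U) = 10 − (2)² = 6;  Var(V) = 1.4 − (1)² = 0.4
Cov(U,V) = 2 − (2)(1) = 0
Var(-U - V) = (-1)²·6 + (-1)²·0.4 + 2·(-1)·(-1)·0 = 6.4

6.4000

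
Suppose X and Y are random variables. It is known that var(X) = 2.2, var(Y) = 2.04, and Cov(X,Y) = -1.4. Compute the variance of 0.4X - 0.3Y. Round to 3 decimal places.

var(0.4X - 0.3Y) = (0.4)²·var(X) + (-0.3)²·var(Y) + 2·(0.4)·(-0.3)·Cov(X,Y)
= 0.16·2.2 + 0.09·2.04 + -0.24·-1.4 = 0.8716

0.872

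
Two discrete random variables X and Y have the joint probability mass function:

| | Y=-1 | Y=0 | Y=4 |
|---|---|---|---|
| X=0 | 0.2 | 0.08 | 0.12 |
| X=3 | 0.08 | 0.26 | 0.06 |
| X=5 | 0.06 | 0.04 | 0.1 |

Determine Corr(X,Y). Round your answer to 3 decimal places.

E[X] = 2.2,  E[Y] = 0.78
E[XY] = 2.18
cov(X,Y) = E[XY] − E[X]E[Y] = 2.18 − (2.2)(0.78) = 0.464
Var(X) = 3.76,  Var(Y) = 4.2116
ρ = 0.464 / √(3.76·4.2116) ≈ 0.117

0.117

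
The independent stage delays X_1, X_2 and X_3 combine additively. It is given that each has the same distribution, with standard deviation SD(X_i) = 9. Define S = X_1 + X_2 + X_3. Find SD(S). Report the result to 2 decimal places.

V(X_i) = (9)² = 81
By independence, V(S) = (1)²V(X_1) + (1)²V(X_2) + (1)²V(X_3)
= (1)²·81 + (1)²·81 + (1)²·81 = 243
SD(S) = √243 ≈ 15.59

15.59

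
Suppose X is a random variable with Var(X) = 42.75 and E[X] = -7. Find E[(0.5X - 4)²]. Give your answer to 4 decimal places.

66.9375

E[0.5X - 4] = 0.5·-7 − 4 = -7.5
Var(0.5X - 4) = (0.5)²·42.75 = 10.6875
E[(0.5X - 4)²] = Var((0.5X - 4)) + (E[(0.5X - 4)])² = 10.6875 + (-7.5)² = 66.9375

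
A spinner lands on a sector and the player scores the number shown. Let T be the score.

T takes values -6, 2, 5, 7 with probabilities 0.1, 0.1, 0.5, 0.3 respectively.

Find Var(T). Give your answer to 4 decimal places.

E[T] = (-6)(0.1) + (2)(0.1) + (5)(0.5) + (7)(0.3) = 4.2
E[T²] = (-6)²(0.1) + (2)²(0.1) + (5)²(0.5) + (7)²(0.3) = 31.2
Var(T) = E[T²] − (E[T])² = 31.2 − (4.2)² = 13.56

13.5600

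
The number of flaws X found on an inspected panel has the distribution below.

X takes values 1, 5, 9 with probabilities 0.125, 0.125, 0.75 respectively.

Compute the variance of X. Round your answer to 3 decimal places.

7.750

E[X] = (1)(0.125) + (5)(0.125) + (9)(0.75) = 7.5
E[X²] = (1)²(0.125) + (5)²(0.125) + (9)²(0.75) = 64
Var(X) = E[X²] − (E[X])² = 64 − (7.5)² = 7.75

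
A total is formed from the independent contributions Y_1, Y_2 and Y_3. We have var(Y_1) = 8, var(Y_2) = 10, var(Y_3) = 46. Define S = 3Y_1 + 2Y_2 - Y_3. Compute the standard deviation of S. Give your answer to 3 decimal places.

By independence, var(S) = (3)²var(Y_1) + (2)²var(Y_2) + (-1)²var(Y_3)
= (3)²·8 + (2)²·10 + (-1)²·46 = 158
SD(S) = √158 ≈ 12.570

12.570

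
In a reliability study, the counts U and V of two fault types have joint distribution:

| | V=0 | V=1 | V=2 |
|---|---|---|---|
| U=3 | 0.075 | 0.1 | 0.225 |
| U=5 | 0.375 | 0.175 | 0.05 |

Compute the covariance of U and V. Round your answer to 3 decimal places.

-0.440

E[U] = 4.2,  E[V] = 0.825
E[UV] = 3.025
Cov(U,V) = E[UV] − E[U]E[V] = 3.025 − (4.2)(0.825) = -0.44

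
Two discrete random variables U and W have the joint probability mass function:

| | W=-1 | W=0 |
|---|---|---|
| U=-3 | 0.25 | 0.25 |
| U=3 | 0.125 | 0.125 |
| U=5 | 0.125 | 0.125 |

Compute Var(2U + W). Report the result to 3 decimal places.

E[U] = 0.5,  E[W] = -0.5,  E[UW] = -0.25
Var(U) = 13 − (0.5)² = 12.75;  Var(W) = 0.5 − (-0.5)² = 0.25
Cov(U,W) = -0.25 − (0.5)(-0.5) = 0
Var(2U + W) = (2)²·12.75 + (1)²·0.25 + 2·(2)·(1)·0 = 51.25

51.250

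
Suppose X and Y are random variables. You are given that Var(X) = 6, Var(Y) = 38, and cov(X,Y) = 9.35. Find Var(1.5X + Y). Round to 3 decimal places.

Var(1.5X + Y) = (1.5)²·Var(X) + (1)²·Var(Y) + 2·(1.5)·(1)·cov(X,Y)
= 2.25·6 + 1·38 + 3·9.35 = 79.55

79.550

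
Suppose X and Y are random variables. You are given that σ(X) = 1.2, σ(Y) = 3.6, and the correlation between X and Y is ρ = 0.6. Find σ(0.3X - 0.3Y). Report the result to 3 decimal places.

var(X) = (1.2)² = 1.44;  var(Y) = (3.6)² = 12.96
cov(X,Y) = ρ·σ(X)·σ(Y) = 0.6·1.2·3.6 = 2.592
var(0.3X - 0.3Y) = (0.3)²·var(X) + (-0.3)²·var(Y) + 2·(0.3)·(-0.3)·cov(X,Y)
= 0.09·1.44 + 0.09·12.96 + -0.18·2.592 = 0.82944
σ(0.3X - 0.3Y) = √0.82944 ≈ 0.911

0.911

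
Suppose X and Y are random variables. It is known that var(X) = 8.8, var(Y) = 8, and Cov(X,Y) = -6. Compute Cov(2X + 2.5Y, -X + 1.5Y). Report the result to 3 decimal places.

Cov(2X + 2.5Y, -X + 1.5Y) = (2)(-1)var(X) + (2.5)(1.5)var(Y) + [(2)(1.5) + (2.5)(-1)]Cov(X,Y)
= -2·8.8 + 3.75·8 + 0.5·-6 = 9.4

9.400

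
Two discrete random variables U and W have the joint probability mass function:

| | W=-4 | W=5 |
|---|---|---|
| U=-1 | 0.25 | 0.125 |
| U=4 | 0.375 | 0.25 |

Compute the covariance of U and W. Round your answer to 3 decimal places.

E[U] = 2.125,  E[W] = -0.625
E[UW] = -0.625
Cov(U,W) = E[UW] − E[U]E[W] = -0.625 − (2.125)(-0.625) = 0.703125

0.703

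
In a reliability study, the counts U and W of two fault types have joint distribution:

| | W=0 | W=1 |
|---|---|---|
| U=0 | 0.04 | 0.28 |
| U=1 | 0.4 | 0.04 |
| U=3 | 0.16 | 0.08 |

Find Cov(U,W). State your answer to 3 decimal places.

-0.184

E[U] = 1.16,  E[W] = 0.4
E[UW] = 0.28
Cov(U,W) = E[UW] − E[U]E[W] = 0.28 − (1.16)(0.4) = -0.184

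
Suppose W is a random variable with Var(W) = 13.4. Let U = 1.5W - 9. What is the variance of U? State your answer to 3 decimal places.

Var(1.5W - 9) = (1.5)²·Var(W) = 2.25·13.4 = 30.15

30.150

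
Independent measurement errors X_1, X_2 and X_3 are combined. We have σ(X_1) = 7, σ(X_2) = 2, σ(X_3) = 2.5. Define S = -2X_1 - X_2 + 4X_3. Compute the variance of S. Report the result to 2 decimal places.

V(X_1) = 49, V(X_2) = 4, V(X_3) = 6.25
By independence, V(S) = (-2)²V(X_1) + (-1)²V(X_2) + (4)²V(X_3)
= (-2)²·49 + (-1)²·4 + (4)²·6.25 = 300

300.00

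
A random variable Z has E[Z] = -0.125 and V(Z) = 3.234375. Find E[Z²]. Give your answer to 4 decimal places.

3.2500

E[Z²] = V(Z) + (E[Z])² = 3.234375 + (-0.125)² = 3.25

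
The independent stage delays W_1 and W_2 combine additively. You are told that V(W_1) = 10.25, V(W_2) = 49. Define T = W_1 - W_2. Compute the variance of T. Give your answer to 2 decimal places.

By independence, V(T) = (1)²V(W_1) + (-1)²V(W_2)
= (1)²·10.25 + (-1)²·49 = 59.25

59.25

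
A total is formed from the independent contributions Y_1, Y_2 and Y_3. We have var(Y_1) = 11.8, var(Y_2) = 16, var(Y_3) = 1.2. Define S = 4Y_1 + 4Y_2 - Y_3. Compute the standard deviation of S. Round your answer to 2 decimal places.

21.12

By independence, var(S) = (4)²var(Y_1) + (4)²var(Y_2) + (-1)²var(Y_3)
= (4)²·11.8 + (4)²·16 + (-1)²·1.2 = 446
SD(S) = √446 ≈ 21.12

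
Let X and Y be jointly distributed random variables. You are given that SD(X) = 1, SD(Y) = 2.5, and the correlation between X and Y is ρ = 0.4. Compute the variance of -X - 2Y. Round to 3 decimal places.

30.000

V(X) = (1)² = 1;  V(Y) = (2.5)² = 6.25
cov(X,Y) = ρ·SD(X)·SD(Y) = 0.4·1·2.5 = 1
V(-X - 2Y) = (-1)²·V(X) + (-2)²·V(Y) + 2·(-1)·(-2)·cov(X,Y)
= 1·1 + 4·6.25 + 4·1 = 30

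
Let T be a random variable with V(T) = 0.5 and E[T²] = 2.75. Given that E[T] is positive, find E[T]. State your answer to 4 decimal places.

1.5000

(E[T])² = E[T²] − V(T) = 2.75 − 0.5 = 2.25
E[T] = √2.25 = 1.5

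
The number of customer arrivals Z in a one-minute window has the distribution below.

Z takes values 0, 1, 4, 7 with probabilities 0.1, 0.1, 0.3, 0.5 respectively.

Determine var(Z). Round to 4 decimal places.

E[Z] = (0)(0.1) + (1)(0.1) + (4)(0.3) + (7)(0.5) = 4.8
E[Z²] = (0)²(0.1) + (1)²(0.1) + (4)²(0.3) + (7)²(0.5) = 29.4
var(Z) = E[Z²] − (E[Z])² = 29.4 − (4.8)² = 6.36

6.3600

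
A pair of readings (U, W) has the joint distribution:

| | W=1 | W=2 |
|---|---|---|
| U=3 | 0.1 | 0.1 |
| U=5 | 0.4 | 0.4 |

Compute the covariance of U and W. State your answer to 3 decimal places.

E[U] = 4.6,  E[W] = 1.5
E[UW] = 6.9
Cov(U,W) = E[UW] − E[U]E[W] = 6.9 − (4.6)(1.5) = 0

0.000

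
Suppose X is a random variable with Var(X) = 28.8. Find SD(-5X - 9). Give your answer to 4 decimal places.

Var(-5X - 9) = (-5)²·28.8 = 720
SD(-5X - 9) = √720 ≈ 26.8328

26.8328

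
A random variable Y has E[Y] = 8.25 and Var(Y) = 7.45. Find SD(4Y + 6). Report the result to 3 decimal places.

10.918

Var(4Y + 6) = (4)²·7.45 = 119.2
SD(4Y + 6) = √119.2 ≈ 10.918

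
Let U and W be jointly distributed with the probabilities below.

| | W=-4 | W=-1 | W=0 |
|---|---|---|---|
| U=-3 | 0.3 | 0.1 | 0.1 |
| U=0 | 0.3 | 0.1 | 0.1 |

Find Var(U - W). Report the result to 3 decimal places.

5.290

E[U] = -1.5,  E[W] = -2.6,  E[UW] = 3.9
Var(U) = 4.5 − (-1.5)² = 2.25;  Var(W) = 9.8 − (-2.6)² = 3.04
cov(U,W) = 3.9 − (-1.5)(-2.6) = 0
Var(U - W) = (1)²·2.25 + (-1)²·3.04 + 2·(1)·(-1)·0 = 5.29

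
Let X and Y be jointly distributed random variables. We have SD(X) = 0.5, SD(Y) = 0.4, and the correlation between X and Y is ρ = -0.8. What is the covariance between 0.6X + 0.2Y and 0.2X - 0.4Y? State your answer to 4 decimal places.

Var(X) = (0.5)² = 0.25;  Var(Y) = (0.4)² = 0.16
Cov(X,Y) = ρ·SD(X)·SD(Y) = -0.8·0.5·0.4 = -0.16
Cov(0.6X + 0.2Y, 0.2X - 0.4Y) = (0.6)(0.2)Var(X) + (0.2)(-0.4)Var(Y) + [(0.6)(-0.4) + (0.2)(0.2)]Cov(X,Y)
= 0.12·0.25 + -0.08·0.16 + -0.2·-0.16 = 0.0492

0.0492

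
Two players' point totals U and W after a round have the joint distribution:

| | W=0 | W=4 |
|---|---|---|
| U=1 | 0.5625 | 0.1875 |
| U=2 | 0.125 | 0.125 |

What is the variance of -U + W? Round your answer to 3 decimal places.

3.250

E[U] = 1.25,  E[W] = 1.25,  E[UW] = 1.75
var(U) = 1.75 − (1.25)² = 0.1875;  var(W) = 5 − (1.25)² = 3.4375
cov(U,W) = 1.75 − (1.25)(1.25) = 0.1875
var(-U + W) = (-1)²·0.1875 + (1)²·3.4375 + 2·(-1)·(1)·0.1875 = 3.25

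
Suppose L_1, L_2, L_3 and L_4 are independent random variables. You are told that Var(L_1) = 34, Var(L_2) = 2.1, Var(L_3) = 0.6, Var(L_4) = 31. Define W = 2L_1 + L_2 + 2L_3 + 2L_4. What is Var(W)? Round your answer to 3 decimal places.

264.500

By independence, Var(W) = (2)²Var(L_1) + (1)²Var(L_2) + (2)²Var(L_3) + (2)²Var(L_4)
= (2)²·34 + (1)²·2.1 + (2)²·0.6 + (2)²·31 = 264.5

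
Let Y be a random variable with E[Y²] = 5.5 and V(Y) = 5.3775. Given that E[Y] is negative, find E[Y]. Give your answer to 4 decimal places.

-0.3500

(E[Y])² = E[Y²] − V(Y) = 5.5 − 5.3775 = 0.1225
E[Y] = −√0.1225 = -0.35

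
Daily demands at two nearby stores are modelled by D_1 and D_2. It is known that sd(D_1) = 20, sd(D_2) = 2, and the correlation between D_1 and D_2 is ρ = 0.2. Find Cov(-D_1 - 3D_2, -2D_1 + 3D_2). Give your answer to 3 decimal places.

788.000

Var(D_1) = (20)² = 400;  Var(D_2) = (2)² = 4
Cov(D_1,D_2) = ρ·sd(D_1)·sd(D_2) = 0.2·20·2 = 8
Cov(-D_1 - 3D_2, -2D_1 + 3D_2) = (-1)(-2)Var(D_1) + (-3)(3)Var(D_2) + [(-1)(3) + (-3)(-2)]Cov(D_1,D_2)
= 2·400 + -9·4 + 3·8 = 788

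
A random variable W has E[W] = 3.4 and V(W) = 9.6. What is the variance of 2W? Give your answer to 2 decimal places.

38.40

V(2W) = (2)²·V(W) = 4·9.6 = 38.4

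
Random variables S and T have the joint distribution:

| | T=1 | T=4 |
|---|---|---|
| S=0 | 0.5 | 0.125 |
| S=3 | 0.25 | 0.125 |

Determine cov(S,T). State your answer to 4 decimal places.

0.2813

E[S] = 1.125,  E[T] = 1.75
E[ST] = 2.25
cov(S,T) = E[ST] − E[S]E[T] = 2.25 − (1.125)(1.75) = 0.28125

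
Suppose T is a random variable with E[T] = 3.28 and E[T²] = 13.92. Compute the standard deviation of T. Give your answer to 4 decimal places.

var(T) = 13.92 − (3.28)² = 3.1616
SD(T) = √3.1616 ≈ 1.7781

1.7781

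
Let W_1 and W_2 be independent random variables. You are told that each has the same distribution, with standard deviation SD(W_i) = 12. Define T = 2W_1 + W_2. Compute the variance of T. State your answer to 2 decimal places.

720.00

Var(W_i) = (12)² = 144
By independence, Var(T) = (2)²Var(W_1) + (1)²Var(W_2)
= (2)²·144 + (1)²·144 = 720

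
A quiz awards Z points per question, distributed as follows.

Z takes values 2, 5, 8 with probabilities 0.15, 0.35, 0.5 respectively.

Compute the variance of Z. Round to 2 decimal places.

4.75

E[Z] = (2)(0.15) + (5)(0.35) + (8)(0.5) = 6.05
E[Z²] = (2)²(0.15) + (5)²(0.35) + (8)²(0.5) = 41.35
V(Z) = E[Z²] − (E[Z])² = 41.35 − (6.05)² = 4.7475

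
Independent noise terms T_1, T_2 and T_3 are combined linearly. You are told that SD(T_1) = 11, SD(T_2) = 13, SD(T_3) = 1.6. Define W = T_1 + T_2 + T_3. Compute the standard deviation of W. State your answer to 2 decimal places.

Var(T_1) = 121, Var(T_2) = 169, Var(T_3) = 2.56
By independence, Var(W) = (1)²Var(T_1) + (1)²Var(T_2) + (1)²Var(T_3)
= (1)²·121 + (1)²·169 + (1)²·2.56 = 292.56
SD(W) = √292.56 ≈ 17.10

17.10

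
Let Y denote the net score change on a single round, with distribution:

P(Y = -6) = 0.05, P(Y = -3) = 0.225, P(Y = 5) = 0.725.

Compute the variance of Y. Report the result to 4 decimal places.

14.9275

E[Y] = (-6)(0.05) + (-3)(0.225) + (5)(0.725) = 2.65
E[Y²] = (-6)²(0.05) + (-3)²(0.225) + (5)²(0.725) = 21.95
V(Y) = E[Y²] − (E[Y])² = 21.95 − (2.65)² = 14.9275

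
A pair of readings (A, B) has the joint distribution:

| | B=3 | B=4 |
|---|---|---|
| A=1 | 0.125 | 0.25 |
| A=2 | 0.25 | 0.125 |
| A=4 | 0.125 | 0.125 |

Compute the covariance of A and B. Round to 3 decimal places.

-0.063

E[A] = 2.125,  E[B] = 3.5
E[AB] = 7.375
Cov(A,B) = E[AB] − E[A]E[B] = 7.375 − (2.125)(3.5) = -0.0625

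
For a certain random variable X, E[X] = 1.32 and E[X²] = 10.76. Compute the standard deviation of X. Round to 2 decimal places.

var(X) = 10.76 − (1.32)² = 9.0176
SD(X) = √9.0176 ≈ 3.00

3.00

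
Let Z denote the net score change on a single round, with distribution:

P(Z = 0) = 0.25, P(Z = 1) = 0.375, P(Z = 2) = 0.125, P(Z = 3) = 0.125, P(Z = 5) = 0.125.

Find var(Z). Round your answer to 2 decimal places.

E[Z] = (0)(0.25) + (1)(0.375) + (2)(0.125) + (3)(0.125) + (5)(0.125) = 1.625
E[Z²] = (0)²(0.25) + (1)²(0.375) + (2)²(0.125) + (3)²(0.125) + (5)²(0.125) = 5.125
var(Z) = E[Z²] − (E[Z])² = 5.125 − (1.625)² = 2.484375

2.48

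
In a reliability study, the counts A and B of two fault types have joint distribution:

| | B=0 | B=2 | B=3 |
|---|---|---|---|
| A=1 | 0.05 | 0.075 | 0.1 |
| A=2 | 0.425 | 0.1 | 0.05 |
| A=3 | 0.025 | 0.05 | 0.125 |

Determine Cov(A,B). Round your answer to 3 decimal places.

0.057

E[A] = 1.975,  E[B] = 1.275
E[AB] = 2.575
Cov(A,B) = E[AB] − E[A]E[B] = 2.575 − (1.975)(1.275) = 0.056875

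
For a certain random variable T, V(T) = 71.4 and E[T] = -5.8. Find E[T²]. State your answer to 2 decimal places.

105.04

E[T²] = V(T) + (E[T])² = 71.4 + (-5.8)² = 105.04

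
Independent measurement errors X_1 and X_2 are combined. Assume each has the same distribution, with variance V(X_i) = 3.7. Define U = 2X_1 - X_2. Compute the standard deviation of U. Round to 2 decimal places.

4.30

By independence, V(U) = (2)²V(X_1) + (-1)²V(X_2)
= (2)²·3.7 + (-1)²·3.7 = 18.5
σ(U) = √18.5 ≈ 4.30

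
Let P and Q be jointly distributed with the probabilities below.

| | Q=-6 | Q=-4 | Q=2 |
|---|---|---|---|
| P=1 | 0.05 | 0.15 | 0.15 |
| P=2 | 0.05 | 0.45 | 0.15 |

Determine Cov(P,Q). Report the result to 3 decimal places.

-0.240

E[P] = 1.65,  E[Q] = -2.4
E[PQ] = -4.2
Cov(P,Q) = E[PQ] − E[P]E[Q] = -4.2 − (1.65)(-2.4) = -0.24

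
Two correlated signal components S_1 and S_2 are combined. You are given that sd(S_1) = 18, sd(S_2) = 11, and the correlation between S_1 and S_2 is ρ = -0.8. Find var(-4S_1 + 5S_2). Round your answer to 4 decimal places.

var(S_1) = (18)² = 324;  var(S_2) = (11)² = 121
cov(S_1,S_2) = ρ·sd(S_1)·sd(S_2) = -0.8·18·11 = -158.4
var(-4S_1 + 5S_2) = (-4)²·var(S_1) + (5)²·var(S_2) + 2·(-4)·(5)·cov(S_1,S_2)
= 16·324 + 25·121 + -40·-158.4 = 14545

14545.0000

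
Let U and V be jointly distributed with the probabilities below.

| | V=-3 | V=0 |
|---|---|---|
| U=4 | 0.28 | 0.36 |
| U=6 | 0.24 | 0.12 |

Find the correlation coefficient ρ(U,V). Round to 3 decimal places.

-0.220

E[U] = 4.72,  E[V] = -1.56
E[UV] = -7.68
Cov(U,V) = E[UV] − E[U]E[V] = -7.68 − (4.72)(-1.56) = -0.3168
var(U) = 0.9216,  var(V) = 2.2464
ρ = -0.3168 / √(0.9216·2.2464) ≈ -0.220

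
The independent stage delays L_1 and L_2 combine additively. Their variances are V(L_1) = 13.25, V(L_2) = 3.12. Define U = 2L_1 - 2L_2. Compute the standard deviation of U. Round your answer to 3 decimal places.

By independence, V(U) = (2)²V(L_1) + (-2)²V(L_2)
= (2)²·13.25 + (-2)²·3.12 = 65.48
sd(U) = √65.48 ≈ 8.092

8.092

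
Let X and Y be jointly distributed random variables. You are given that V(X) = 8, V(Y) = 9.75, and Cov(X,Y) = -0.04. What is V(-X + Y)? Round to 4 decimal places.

17.8300

V(-X + Y) = (-1)²·V(X) + (1)²·V(Y) + 2·(-1)·(1)·Cov(X,Y)
= 1·8 + 1·9.75 + -2·-0.04 = 17.83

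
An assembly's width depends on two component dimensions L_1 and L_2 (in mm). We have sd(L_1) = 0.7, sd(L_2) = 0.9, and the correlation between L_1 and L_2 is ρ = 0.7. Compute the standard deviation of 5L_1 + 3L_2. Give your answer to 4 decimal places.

Var(L_1) = (0.7)² = 0.49;  Var(L_2) = (0.9)² = 0.81
cov(L_1,L_2) = ρ·sd(L_1)·sd(L_2) = 0.7·0.7·0.9 = 0.441
Var(5L_1 + 3L_2) = (5)²·Var(L_1) + (3)²·Var(L_2) + 2·(5)·(3)·cov(L_1,L_2)
= 25·0.49 + 9·0.81 + 30·0.441 = 32.77
sd(5L_1 + 3L_2) = √32.77 ≈ 5.7245

5.7245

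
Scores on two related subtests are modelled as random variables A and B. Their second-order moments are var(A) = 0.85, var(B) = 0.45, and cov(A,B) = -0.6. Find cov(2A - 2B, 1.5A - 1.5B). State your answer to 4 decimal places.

cov(2A - 2B, 1.5A - 1.5B) = (2)(1.5)var(A) + (-2)(-1.5)var(B) + [(2)(-1.5) + (-2)(1.5)]cov(A,B)
= 3·0.85 + 3·0.45 + -6·-0.6 = 7.5

7.5000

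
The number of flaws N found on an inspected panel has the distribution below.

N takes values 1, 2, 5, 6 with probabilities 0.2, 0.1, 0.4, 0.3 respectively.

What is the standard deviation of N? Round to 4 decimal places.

1.9391

E[N] = (1)(0.2) + (2)(0.1) + (5)(0.4) + (6)(0.3) = 4.2
E[N²] = (1)²(0.2) + (2)²(0.1) + (5)²(0.4) + (6)²(0.3) = 21.4
Var(N) = E[N²] − (E[N])² = 21.4 − (4.2)² = 3.76
sd(N) = √3.76 ≈ 1.9391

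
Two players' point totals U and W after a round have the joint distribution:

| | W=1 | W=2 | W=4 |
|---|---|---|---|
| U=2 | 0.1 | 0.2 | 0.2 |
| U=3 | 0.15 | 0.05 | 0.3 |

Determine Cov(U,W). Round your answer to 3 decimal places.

0.075

E[U] = 2.5,  E[W] = 2.75
E[UW] = 6.95
Cov(U,W) = E[UW] − E[U]E[W] = 6.95 − (2.5)(2.75) = 0.075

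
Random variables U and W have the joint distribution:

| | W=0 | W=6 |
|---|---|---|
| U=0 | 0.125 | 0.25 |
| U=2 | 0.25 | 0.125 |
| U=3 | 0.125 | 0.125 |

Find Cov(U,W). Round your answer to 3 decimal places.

-0.750

E[U] = 1.5,  E[W] = 3
E[UW] = 3.75
Cov(U,W) = E[UW] − E[U]E[W] = 3.75 − (1.5)(3) = -0.75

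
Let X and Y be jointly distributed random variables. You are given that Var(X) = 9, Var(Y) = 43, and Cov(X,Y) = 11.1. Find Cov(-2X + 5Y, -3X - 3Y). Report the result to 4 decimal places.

-690.9000

Cov(-2X + 5Y, -3X - 3Y) = (-2)(-3)Var(X) + (5)(-3)Var(Y) + [(-2)(-3) + (5)(-3)]Cov(X,Y)
= 6·9 + -15·43 + -9·11.1 = -690.9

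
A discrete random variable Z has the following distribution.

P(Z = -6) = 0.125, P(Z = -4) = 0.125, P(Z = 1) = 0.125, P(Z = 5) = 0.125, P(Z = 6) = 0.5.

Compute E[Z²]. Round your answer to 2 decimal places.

E[Z²] = (-6)²(0.125) + (-4)²(0.125) + (1)²(0.125) + (5)²(0.125) + (6)²(0.5) = 27.75

27.75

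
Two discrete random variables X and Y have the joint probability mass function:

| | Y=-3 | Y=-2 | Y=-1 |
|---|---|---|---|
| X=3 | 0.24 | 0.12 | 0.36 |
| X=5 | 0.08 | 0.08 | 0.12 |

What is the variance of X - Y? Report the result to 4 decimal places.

1.6000

E[X] = 3.56,  E[Y] = -1.84,  E[XY] = -6.56
Var(X) = 13.48 − (3.56)² = 0.8064;  Var(Y) = 4.16 − (-1.84)² = 0.7744
cov(X,Y) = -6.56 − (3.56)(-1.84) = -0.0096
Var(X - Y) = (1)²·0.8064 + (-1)²·0.7744 + 2·(1)·(-1)·-0.0096 = 1.6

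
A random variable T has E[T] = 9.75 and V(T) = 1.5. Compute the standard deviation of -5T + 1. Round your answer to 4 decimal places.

V(-5T + 1) = (-5)²·1.5 = 37.5
sd(-5T + 1) = √37.5 ≈ 6.1237

6.1237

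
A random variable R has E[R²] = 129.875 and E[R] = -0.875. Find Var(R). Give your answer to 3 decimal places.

Var(R) = 129.875 − (-0.875)² = 129.109375

129.109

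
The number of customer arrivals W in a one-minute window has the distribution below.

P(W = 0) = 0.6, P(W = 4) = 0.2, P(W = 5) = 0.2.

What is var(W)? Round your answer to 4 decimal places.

4.9600

E[W] = (0)(0.6) + (4)(0.2) + (5)(0.2) = 1.8
E[W²] = (0)²(0.6) + (4)²(0.2) + (5)²(0.2) = 8.2
var(W) = E[W²] − (E[W])² = 8.2 − (1.8)² = 4.96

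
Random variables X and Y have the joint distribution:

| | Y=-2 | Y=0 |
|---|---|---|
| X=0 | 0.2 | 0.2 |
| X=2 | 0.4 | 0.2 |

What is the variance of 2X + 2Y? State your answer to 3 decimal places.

6.400

E[X] = 1.2,  E[Y] = -1.2,  E[XY] = -1.6
var(X) = 2.4 − (1.2)² = 0.96;  var(Y) = 2.4 − (-1.2)² = 0.96
Cov(X,Y) = -1.6 − (1.2)(-1.2) = -0.16
var(2X + 2Y) = (2)²·0.96 + (2)²·0.96 + 2·(2)·(2)·-0.16 = 6.4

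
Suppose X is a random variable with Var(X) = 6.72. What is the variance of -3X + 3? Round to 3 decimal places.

60.480

Var(-3X + 3) = (-3)²·Var(X) = 9·6.72 = 60.48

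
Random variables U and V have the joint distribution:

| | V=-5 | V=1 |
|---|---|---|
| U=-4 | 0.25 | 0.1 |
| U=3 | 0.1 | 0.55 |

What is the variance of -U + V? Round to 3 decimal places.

E[U] = 0.55,  E[V] = -1.1,  E[UV] = 4.75
Var(U) = 11.45 − (0.55)² = 11.1475;  Var(V) = 9.4 − (-1.1)² = 8.19
Cov(U,V) = 4.75 − (0.55)(-1.1) = 5.355
Var(-U + V) = (-1)²·11.1475 + (1)²·8.19 + 2·(-1)·(1)·5.355 = 8.6275

8.628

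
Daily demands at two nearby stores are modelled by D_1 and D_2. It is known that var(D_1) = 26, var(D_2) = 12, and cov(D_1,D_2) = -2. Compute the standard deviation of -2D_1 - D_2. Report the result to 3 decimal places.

10.392

var(-2D_1 - D_2) = (-2)²·var(D_1) + (-1)²·var(D_2) + 2·(-2)·(-1)·cov(D_1,D_2)
= 4·26 + 1·12 + 4·-2 = 108
SD(-2D_1 - D_2) = √108 ≈ 10.392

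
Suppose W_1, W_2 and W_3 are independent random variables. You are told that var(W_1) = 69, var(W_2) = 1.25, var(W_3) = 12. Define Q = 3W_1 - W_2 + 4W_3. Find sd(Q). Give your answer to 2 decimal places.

28.54

By independence, var(Q) = (3)²var(W_1) + (-1)²var(W_2) + (4)²var(W_3)
= (3)²·69 + (-1)²·1.25 + (4)²·12 = 814.25
sd(Q) = √814.25 ≈ 28.54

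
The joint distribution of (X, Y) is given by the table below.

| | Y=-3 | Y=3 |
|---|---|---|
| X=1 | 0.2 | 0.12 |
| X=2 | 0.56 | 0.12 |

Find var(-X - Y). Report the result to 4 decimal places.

E[X] = 1.68,  E[Y] = -1.56,  E[XY] = -2.88
var(X) = 3.04 − (1.68)² = 0.2176;  var(Y) = 9 − (-1.56)² = 6.5664
Cov(X,Y) = -2.88 − (1.68)(-1.56) = -0.2592
var(-X - Y) = (-1)²·0.2176 + (-1)²·6.5664 + 2·(-1)·(-1)·-0.2592 = 6.2656

6.2656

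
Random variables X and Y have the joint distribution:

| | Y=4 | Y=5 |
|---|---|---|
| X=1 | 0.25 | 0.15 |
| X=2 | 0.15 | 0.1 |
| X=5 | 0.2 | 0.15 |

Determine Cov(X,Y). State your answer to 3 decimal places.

E[X] = 2.65,  E[Y] = 4.4
E[XY] = 11.7
Cov(X,Y) = E[XY] − E[X]E[Y] = 11.7 − (2.65)(4.4) = 0.04

0.040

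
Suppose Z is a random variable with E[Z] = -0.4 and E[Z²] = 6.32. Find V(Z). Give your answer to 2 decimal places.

V(Z) = 6.32 − (-0.4)² = 6.16

6.16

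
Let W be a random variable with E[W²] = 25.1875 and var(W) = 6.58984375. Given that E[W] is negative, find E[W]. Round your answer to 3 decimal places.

(E[W])² = E[W²] − var(W) = 25.1875 − 6.58984375 = 18.59765625
E[W] = −√18.59765625 = -4.3125

-4.313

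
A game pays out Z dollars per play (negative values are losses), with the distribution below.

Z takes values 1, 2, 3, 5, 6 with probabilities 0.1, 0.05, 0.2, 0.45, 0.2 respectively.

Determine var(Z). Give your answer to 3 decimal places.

2.488

E[Z] = (1)(0.1) + (2)(0.05) + (3)(0.2) + (5)(0.45) + (6)(0.2) = 4.25
E[Z²] = (1)²(0.1) + (2)²(0.05) + (3)²(0.2) + (5)²(0.45) + (6)²(0.2) = 20.55
var(Z) = E[Z²] − (E[Z])² = 20.55 − (4.25)² = 2.4875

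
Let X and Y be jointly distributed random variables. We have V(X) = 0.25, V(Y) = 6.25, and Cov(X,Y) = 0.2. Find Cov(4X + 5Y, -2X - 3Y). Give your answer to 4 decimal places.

-100.1500

Cov(4X + 5Y, -2X - 3Y) = (4)(-2)V(X) + (5)(-3)V(Y) + [(4)(-3) + (5)(-2)]Cov(X,Y)
= -8·0.25 + -15·6.25 + -22·0.2 = -100.15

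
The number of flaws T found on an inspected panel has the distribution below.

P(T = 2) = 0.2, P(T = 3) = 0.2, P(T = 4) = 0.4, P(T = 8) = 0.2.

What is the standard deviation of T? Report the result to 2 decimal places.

E[T] = (2)(0.2) + (3)(0.2) + (4)(0.4) + (8)(0.2) = 4.2
E[T²] = (2)²(0.2) + (3)²(0.2) + (4)²(0.4) + (8)²(0.2) = 21.8
V(T) = E[T²] − (E[T])² = 21.8 − (4.2)² = 4.16
SD(T) = √4.16 ≈ 2.04

2.04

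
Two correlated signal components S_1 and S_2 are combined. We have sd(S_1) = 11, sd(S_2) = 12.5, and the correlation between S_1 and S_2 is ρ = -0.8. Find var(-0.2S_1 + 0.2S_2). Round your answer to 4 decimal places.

var(S_1) = (11)² = 121;  var(S_2) = (12.5)² = 156.25
Cov(S_1,S_2) = ρ·sd(S_1)·sd(S_2) = -0.8·11·12.5 = -110
var(-0.2S_1 + 0.2S_2) = (-0.2)²·var(S_1) + (0.2)²·var(S_2) + 2·(-0.2)·(0.2)·Cov(S_1,S_2)
= 0.04·121 + 0.04·156.25 + -0.08·-110 = 19.89

19.8900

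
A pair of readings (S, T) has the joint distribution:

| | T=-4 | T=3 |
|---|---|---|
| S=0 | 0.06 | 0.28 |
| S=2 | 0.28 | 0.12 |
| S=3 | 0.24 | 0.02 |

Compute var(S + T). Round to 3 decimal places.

E[S] = 1.58,  E[T] = -1.06,  E[ST] = -4.22
var(S) = 3.94 − (1.58)² = 1.4436;  var(T) = 13.06 − (-1.06)² = 11.9364
Cov(S,T) = -4.22 − (1.58)(-1.06) = -2.5452
var(S + T) = (1)²·1.4436 + (1)²·11.9364 + 2·(1)·(1)·-2.5452 = 8.2896

8.290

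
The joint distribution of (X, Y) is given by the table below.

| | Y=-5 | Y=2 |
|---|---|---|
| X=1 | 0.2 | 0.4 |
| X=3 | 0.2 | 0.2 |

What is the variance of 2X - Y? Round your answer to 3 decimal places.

17.840

E[X] = 1.8,  E[Y] = -0.8,  E[XY] = -2
V(X) = 4.2 − (1.8)² = 0.96;  V(Y) = 12.4 − (-0.8)² = 11.76
Cov(X,Y) = -2 − (1.8)(-0.8) = -0.56
V(2X - Y) = (2)²·0.96 + (-1)²·11.76 + 2·(2)·(-1)·-0.56 = 17.84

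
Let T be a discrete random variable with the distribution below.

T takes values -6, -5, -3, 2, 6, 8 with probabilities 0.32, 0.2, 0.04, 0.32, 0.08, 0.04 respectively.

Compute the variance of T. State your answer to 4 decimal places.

E[T] = (-6)(0.32) + (-5)(0.2) + (-3)(0.04) + (2)(0.32) + (6)(0.08) + (8)(0.04) = -1.6
E[T²] = (-6)²(0.32) + (-5)²(0.2) + (-3)²(0.04) + (2)²(0.32) + (6)²(0.08) + (8)²(0.04) = 23.6
Var(T) = E[T²] − (E[T])² = 23.6 − (-1.6)² = 21.04

21.0400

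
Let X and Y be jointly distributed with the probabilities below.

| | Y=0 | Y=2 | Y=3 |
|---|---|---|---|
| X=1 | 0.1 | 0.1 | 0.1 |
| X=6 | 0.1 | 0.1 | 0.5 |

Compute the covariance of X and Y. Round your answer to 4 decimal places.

E[X] = 4.5,  E[Y] = 2.2
E[XY] = 10.7
Cov(X,Y) = E[XY] − E[X]E[Y] = 10.7 − (4.5)(2.2) = 0.8

0.8000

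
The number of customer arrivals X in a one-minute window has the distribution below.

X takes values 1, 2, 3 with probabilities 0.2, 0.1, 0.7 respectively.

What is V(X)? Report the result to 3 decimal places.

E[X] = (1)(0.2) + (2)(0.1) + (3)(0.7) = 2.5
E[X²] = (1)²(0.2) + (2)²(0.1) + (3)²(0.7) = 6.9
V(X) = E[X²] − (E[X])² = 6.9 − (2.5)² = 0.65

0.650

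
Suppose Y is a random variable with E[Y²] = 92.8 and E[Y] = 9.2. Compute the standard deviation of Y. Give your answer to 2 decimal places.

Var(Y) = 92.8 − (9.2)² = 8.16
sd(Y) = √8.16 ≈ 2.86

2.86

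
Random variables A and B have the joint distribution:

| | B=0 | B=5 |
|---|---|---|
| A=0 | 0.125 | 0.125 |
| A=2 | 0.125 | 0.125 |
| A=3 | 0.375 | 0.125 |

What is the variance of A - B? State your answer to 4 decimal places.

8.6094

E[A] = 2,  E[B] = 1.875,  E[AB] = 3.125
Var(A) = 5.5 − (2)² = 1.5;  Var(B) = 9.375 − (1.875)² = 5.859375
Cov(A,B) = 3.125 − (2)(1.875) = -0.625
Var(A - B) = (1)²·1.5 + (-1)²·5.859375 + 2·(1)·(-1)·-0.625 = 8.609375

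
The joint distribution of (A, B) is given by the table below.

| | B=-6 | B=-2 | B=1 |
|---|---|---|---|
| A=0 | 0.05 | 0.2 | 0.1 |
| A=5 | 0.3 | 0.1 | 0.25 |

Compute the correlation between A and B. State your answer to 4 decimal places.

E[A] = 3.25,  E[B] = -2.35
E[AB] = -8.75
Cov(A,B) = E[AB] − E[A]E[B] = -8.75 − (3.25)(-2.35) = -1.1125
Var(A) = 5.6875,  Var(B) = 8.6275
ρ = -1.1125 / √(5.6875·8.6275) ≈ -0.1588

-0.1588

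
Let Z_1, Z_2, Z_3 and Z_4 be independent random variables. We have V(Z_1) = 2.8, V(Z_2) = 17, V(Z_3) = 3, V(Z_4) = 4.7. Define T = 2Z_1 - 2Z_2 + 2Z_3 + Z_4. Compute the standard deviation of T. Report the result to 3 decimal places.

9.793

By independence, V(T) = (2)²V(Z_1) + (-2)²V(Z_2) + (2)²V(Z_3) + (1)²V(Z_4)
= (2)²·2.8 + (-2)²·17 + (2)²·3 + (1)²·4.7 = 95.9
SD(T) = √95.9 ≈ 9.793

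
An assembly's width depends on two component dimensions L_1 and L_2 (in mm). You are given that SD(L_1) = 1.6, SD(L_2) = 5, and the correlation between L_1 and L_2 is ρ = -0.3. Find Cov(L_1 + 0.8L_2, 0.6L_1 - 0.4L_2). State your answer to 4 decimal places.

var(L_1) = (1.6)² = 2.56;  var(L_2) = (5)² = 25
Cov(L_1,L_2) = ρ·SD(L_1)·SD(L_2) = -0.3·1.6·5 = -2.4
Cov(L_1 + 0.8L_2, 0.6L_1 - 0.4L_2) = (1)(0.6)var(L_1) + (0.8)(-0.4)var(L_2) + [(1)(-0.4) + (0.8)(0.6)]Cov(L_1,L_2)
= 0.6·2.56 + -0.32·25 + 0.08·-2.4 = -6.656

-6.6560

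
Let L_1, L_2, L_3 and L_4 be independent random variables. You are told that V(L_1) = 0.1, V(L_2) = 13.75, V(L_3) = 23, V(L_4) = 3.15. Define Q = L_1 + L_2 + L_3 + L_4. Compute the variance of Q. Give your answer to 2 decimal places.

40.00

By independence, V(Q) = (1)²V(L_1) + (1)²V(L_2) + (1)²V(L_3) + (1)²V(L_4)
= (1)²·0.1 + (1)²·13.75 + (1)²·23 + (1)²·3.15 = 40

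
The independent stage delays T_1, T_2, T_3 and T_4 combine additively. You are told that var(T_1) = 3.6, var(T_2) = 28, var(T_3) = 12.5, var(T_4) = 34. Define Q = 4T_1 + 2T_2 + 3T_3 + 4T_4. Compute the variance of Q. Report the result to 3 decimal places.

826.100

By independence, var(Q) = (4)²var(T_1) + (2)²var(T_2) + (3)²var(T_3) + (4)²var(T_4)
= (4)²·3.6 + (2)²·28 + (3)²·12.5 + (4)²·34 = 826.1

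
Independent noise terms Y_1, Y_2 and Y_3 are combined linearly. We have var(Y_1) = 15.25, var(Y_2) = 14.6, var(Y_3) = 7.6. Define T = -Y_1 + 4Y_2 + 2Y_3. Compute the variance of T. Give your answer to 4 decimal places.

279.2500

By independence, var(T) = (-1)²var(Y_1) + (4)²var(Y_2) + (2)²var(Y_3)
= (-1)²·15.25 + (4)²·14.6 + (2)²·7.6 = 279.25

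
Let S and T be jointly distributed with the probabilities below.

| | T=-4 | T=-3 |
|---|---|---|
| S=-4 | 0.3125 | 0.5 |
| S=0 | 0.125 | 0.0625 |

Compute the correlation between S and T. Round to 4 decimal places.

-0.2219

E[S] = -3.25,  E[T] = -3.4375
E[ST] = 11
Cov(S,T) = E[ST] − E[S]E[T] = 11 − (-3.25)(-3.4375) = -0.171875
V(S) = 2.4375,  V(T) = 0.24609375
ρ = -0.171875 / √(2.4375·0.24609375) ≈ -0.2219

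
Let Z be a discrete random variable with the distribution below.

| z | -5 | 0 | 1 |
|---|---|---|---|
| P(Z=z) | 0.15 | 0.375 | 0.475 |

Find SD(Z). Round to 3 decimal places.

E[Z] = (-5)(0.15) + (0)(0.375) + (1)(0.475) = -0.275
E[Z²] = (-5)²(0.15) + (0)²(0.375) + (1)²(0.475) = 4.225
V(Z) = E[Z²] − (E[Z])² = 4.225 − (-0.275)² = 4.149375
SD(Z) = √4.149375 ≈ 2.037

2.037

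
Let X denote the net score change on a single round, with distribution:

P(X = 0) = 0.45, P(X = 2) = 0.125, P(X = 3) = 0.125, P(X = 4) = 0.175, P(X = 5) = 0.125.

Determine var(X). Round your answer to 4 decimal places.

3.7475

E[X] = (0)(0.45) + (2)(0.125) + (3)(0.125) + (4)(0.175) + (5)(0.125) = 1.95
E[X²] = (0)²(0.45) + (2)²(0.125) + (3)²(0.125) + (4)²(0.175) + (5)²(0.125) = 7.55
var(X) = E[X²] − (E[X])² = 7.55 − (1.95)² = 3.7475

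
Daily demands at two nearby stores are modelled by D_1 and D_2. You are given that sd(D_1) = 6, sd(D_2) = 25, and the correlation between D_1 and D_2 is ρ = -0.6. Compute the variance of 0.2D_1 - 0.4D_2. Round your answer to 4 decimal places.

115.8400

var(D_1) = (6)² = 36;  var(D_2) = (25)² = 625
Cov(D_1,D_2) = ρ·sd(D_1)·sd(D_2) = -0.6·6·25 = -90
var(0.2D_1 - 0.4D_2) = (0.2)²·var(D_1) + (-0.4)²·var(D_2) + 2·(0.2)·(-0.4)·Cov(D_1,D_2)
= 0.04·36 + 0.16·625 + -0.16·-90 = 115.84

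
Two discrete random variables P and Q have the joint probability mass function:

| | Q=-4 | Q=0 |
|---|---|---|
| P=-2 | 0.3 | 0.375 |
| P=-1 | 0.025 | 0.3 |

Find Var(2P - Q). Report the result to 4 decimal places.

E[P] = -1.675,  E[Q] = -1.3,  E[PQ] = 2.5
Var(P) = 3.025 − (-1.675)² = 0.219375;  Var(Q) = 5.2 − (-1.3)² = 3.51
Cov(P,Q) = 2.5 − (-1.675)(-1.3) = 0.3225
Var(2P - Q) = (2)²·0.219375 + (-1)²·3.51 + 2·(2)·(-1)·0.3225 = 3.0975

3.0975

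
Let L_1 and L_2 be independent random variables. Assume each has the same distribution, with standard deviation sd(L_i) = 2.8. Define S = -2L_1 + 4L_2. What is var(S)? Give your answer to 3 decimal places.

var(L_i) = (2.8)² = 7.84
By independence, var(S) = (-2)²var(L_1) + (4)²var(L_2)
= (-2)²·7.84 + (4)²·7.84 = 156.8

156.800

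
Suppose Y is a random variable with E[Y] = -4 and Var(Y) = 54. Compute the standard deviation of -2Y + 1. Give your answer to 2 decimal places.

14.70

Var(-2Y + 1) = (-2)²·54 = 216
SD(-2Y + 1) = √216 ≈ 14.70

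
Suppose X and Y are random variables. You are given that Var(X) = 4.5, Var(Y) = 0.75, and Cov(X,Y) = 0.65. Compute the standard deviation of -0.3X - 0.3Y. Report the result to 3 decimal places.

Var(-0.3X - 0.3Y) = (-0.3)²·Var(X) + (-0.3)²·Var(Y) + 2·(-0.3)·(-0.3)·Cov(X,Y)
= 0.09·4.5 + 0.09·0.75 + 0.18·0.65 = 0.5895
SD(-0.3X - 0.3Y) = √0.5895 ≈ 0.768

0.768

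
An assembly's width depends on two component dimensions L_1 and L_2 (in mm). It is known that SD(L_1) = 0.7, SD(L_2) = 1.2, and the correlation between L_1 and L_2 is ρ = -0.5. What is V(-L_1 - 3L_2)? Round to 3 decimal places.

10.930

V(L_1) = (0.7)² = 0.49;  V(L_2) = (1.2)² = 1.44
Cov(L_1,L_2) = ρ·SD(L_1)·SD(L_2) = -0.5·0.7·1.2 = -0.42
V(-L_1 - 3L_2) = (-1)²·V(L_1) + (-3)²·V(L_2) + 2·(-1)·(-3)·Cov(L_1,L_2)
= 1·0.49 + 9·1.44 + 6·-0.42 = 10.93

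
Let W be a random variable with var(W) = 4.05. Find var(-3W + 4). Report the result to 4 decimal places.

36.4500

var(-3W + 4) = (-3)²·var(W) = 9·4.05 = 36.45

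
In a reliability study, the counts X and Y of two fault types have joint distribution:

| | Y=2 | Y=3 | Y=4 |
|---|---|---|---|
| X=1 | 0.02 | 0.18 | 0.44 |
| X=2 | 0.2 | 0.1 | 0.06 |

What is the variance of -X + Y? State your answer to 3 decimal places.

1.354

E[X] = 1.36,  E[Y] = 3.28,  E[XY] = 4.22
var(X) = 2.08 − (1.36)² = 0.2304;  var(Y) = 11.4 − (3.28)² = 0.6416
Cov(X,Y) = 4.22 − (1.36)(3.28) = -0.2408
var(-X + Y) = (-1)²·0.2304 + (1)²·0.6416 + 2·(-1)·(1)·-0.2408 = 1.3536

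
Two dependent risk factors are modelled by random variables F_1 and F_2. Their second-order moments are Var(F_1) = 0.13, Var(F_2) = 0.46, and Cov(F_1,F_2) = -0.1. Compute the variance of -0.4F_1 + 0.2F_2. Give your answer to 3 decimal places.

Var(-0.4F_1 + 0.2F_2) = (-0.4)²·Var(F_1) + (0.2)²·Var(F_2) + 2·(-0.4)·(0.2)·Cov(F_1,F_2)
= 0.16·0.13 + 0.04·0.46 + -0.16·-0.1 = 0.0552

0.055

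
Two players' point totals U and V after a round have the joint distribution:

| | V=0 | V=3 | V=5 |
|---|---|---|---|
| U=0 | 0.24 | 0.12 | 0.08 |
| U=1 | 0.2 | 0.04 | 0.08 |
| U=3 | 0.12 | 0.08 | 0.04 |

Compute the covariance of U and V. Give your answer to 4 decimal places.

0.0512

E[U] = 1.04,  E[V] = 1.72
E[UV] = 1.84
Cov(U,V) = E[UV] − E[U]E[V] = 1.84 − (1.04)(1.72) = 0.0512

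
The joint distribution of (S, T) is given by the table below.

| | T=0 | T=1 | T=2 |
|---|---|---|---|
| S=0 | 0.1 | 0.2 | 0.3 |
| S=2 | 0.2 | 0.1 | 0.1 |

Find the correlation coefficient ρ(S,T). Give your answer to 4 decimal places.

-0.3440

E[S] = 0.8,  E[T] = 1.1
E[ST] = 0.6
cov(S,T) = E[ST] − E[S]E[T] = 0.6 − (0.8)(1.1) = -0.28
V(S) = 0.96,  V(T) = 0.69
ρ = -0.28 / √(0.96·0.69) ≈ -0.3440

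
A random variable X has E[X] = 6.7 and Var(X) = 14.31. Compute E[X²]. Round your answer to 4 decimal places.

59.2000

E[X²] = Var(X) + (E[X])² = 14.31 + (6.7)² = 59.2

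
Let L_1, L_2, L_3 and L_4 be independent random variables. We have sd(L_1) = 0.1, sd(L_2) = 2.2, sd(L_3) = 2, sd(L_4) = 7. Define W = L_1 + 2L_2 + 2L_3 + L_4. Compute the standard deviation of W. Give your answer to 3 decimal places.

9.185

V(L_1) = 0.01, V(L_2) = 4.84, V(L_3) = 4, V(L_4) = 49
By independence, V(W) = (1)²V(L_1) + (2)²V(L_2) + (2)²V(L_3) + (1)²V(L_4)
= (1)²·0.01 + (2)²·4.84 + (2)²·4 + (1)²·49 = 84.37
sd(W) = √84.37 ≈ 9.185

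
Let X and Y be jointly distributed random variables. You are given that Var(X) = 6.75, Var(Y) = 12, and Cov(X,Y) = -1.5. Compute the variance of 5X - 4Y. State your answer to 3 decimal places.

420.750

Var(5X - 4Y) = (5)²·Var(X) + (-4)²·Var(Y) + 2·(5)·(-4)·Cov(X,Y)
= 25·6.75 + 16·12 + -40·-1.5 = 420.75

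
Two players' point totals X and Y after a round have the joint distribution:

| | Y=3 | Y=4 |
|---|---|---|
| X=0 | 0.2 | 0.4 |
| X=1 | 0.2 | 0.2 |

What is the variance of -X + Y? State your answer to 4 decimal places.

0.5600

E[X] = 0.4,  E[Y] = 3.6,  E[XY] = 1.4
V(X) = 0.4 − (0.4)² = 0.24;  V(Y) = 13.2 − (3.6)² = 0.24
cov(X,Y) = 1.4 − (0.4)(3.6) = -0.04
V(-X + Y) = (-1)²·0.24 + (1)²·0.24 + 2·(-1)·(1)·-0.04 = 0.56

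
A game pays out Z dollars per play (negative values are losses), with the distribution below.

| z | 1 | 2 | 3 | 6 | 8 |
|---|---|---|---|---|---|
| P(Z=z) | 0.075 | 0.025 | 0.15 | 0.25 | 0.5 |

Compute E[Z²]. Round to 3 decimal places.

E[Z²] = (1)²(0.075) + (2)²(0.025) + (3)²(0.15) + (6)²(0.25) + (8)²(0.5) = 42.525

42.525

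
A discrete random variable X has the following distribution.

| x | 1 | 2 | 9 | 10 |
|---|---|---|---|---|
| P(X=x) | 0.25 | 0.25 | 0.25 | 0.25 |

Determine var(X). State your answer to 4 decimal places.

16.2500

E[X] = (1)(0.25) + (2)(0.25) + (9)(0.25) + (10)(0.25) = 5.5
E[X²] = (1)²(0.25) + (2)²(0.25) + (9)²(0.25) + (10)²(0.25) = 46.5
var(X) = E[X²] − (E[X])² = 46.5 − (5.5)² = 16.25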